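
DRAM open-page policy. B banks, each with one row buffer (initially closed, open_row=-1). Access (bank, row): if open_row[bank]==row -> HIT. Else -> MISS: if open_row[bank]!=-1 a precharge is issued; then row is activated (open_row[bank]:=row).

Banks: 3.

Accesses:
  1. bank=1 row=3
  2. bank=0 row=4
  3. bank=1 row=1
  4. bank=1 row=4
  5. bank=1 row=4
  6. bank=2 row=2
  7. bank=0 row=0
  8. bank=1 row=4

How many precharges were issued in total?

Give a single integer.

Answer: 3

Derivation:
Acc 1: bank1 row3 -> MISS (open row3); precharges=0
Acc 2: bank0 row4 -> MISS (open row4); precharges=0
Acc 3: bank1 row1 -> MISS (open row1); precharges=1
Acc 4: bank1 row4 -> MISS (open row4); precharges=2
Acc 5: bank1 row4 -> HIT
Acc 6: bank2 row2 -> MISS (open row2); precharges=2
Acc 7: bank0 row0 -> MISS (open row0); precharges=3
Acc 8: bank1 row4 -> HIT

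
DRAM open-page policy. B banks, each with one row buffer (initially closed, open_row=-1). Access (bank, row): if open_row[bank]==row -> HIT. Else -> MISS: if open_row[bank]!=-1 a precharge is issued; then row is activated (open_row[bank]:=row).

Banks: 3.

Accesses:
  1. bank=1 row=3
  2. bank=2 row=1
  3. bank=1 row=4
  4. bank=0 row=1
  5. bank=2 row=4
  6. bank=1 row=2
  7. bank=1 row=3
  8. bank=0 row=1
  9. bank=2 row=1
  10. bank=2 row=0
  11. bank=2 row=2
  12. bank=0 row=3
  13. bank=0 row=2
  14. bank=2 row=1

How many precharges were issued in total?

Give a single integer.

Acc 1: bank1 row3 -> MISS (open row3); precharges=0
Acc 2: bank2 row1 -> MISS (open row1); precharges=0
Acc 3: bank1 row4 -> MISS (open row4); precharges=1
Acc 4: bank0 row1 -> MISS (open row1); precharges=1
Acc 5: bank2 row4 -> MISS (open row4); precharges=2
Acc 6: bank1 row2 -> MISS (open row2); precharges=3
Acc 7: bank1 row3 -> MISS (open row3); precharges=4
Acc 8: bank0 row1 -> HIT
Acc 9: bank2 row1 -> MISS (open row1); precharges=5
Acc 10: bank2 row0 -> MISS (open row0); precharges=6
Acc 11: bank2 row2 -> MISS (open row2); precharges=7
Acc 12: bank0 row3 -> MISS (open row3); precharges=8
Acc 13: bank0 row2 -> MISS (open row2); precharges=9
Acc 14: bank2 row1 -> MISS (open row1); precharges=10

Answer: 10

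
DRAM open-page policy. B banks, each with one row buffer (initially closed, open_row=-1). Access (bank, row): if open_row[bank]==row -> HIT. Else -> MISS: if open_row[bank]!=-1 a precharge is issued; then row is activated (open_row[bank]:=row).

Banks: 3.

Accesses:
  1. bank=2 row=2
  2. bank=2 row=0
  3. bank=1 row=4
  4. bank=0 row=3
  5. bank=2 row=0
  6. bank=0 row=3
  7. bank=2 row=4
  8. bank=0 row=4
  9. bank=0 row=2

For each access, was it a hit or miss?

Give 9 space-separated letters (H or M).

Answer: M M M M H H M M M

Derivation:
Acc 1: bank2 row2 -> MISS (open row2); precharges=0
Acc 2: bank2 row0 -> MISS (open row0); precharges=1
Acc 3: bank1 row4 -> MISS (open row4); precharges=1
Acc 4: bank0 row3 -> MISS (open row3); precharges=1
Acc 5: bank2 row0 -> HIT
Acc 6: bank0 row3 -> HIT
Acc 7: bank2 row4 -> MISS (open row4); precharges=2
Acc 8: bank0 row4 -> MISS (open row4); precharges=3
Acc 9: bank0 row2 -> MISS (open row2); precharges=4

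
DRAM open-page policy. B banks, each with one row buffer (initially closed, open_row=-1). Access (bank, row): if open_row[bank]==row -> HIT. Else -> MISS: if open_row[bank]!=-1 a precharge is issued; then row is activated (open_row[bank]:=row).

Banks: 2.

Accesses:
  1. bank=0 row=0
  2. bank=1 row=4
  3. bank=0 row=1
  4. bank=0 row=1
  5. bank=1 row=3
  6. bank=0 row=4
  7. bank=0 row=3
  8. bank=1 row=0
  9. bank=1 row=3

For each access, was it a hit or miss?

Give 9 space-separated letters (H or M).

Answer: M M M H M M M M M

Derivation:
Acc 1: bank0 row0 -> MISS (open row0); precharges=0
Acc 2: bank1 row4 -> MISS (open row4); precharges=0
Acc 3: bank0 row1 -> MISS (open row1); precharges=1
Acc 4: bank0 row1 -> HIT
Acc 5: bank1 row3 -> MISS (open row3); precharges=2
Acc 6: bank0 row4 -> MISS (open row4); precharges=3
Acc 7: bank0 row3 -> MISS (open row3); precharges=4
Acc 8: bank1 row0 -> MISS (open row0); precharges=5
Acc 9: bank1 row3 -> MISS (open row3); precharges=6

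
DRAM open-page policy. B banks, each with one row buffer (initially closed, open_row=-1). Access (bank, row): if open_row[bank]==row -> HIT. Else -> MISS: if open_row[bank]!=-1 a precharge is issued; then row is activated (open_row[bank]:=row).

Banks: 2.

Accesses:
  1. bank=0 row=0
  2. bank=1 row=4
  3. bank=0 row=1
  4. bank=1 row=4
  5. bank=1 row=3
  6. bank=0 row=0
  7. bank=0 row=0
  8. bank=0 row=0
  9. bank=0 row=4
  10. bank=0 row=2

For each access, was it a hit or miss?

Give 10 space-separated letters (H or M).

Answer: M M M H M M H H M M

Derivation:
Acc 1: bank0 row0 -> MISS (open row0); precharges=0
Acc 2: bank1 row4 -> MISS (open row4); precharges=0
Acc 3: bank0 row1 -> MISS (open row1); precharges=1
Acc 4: bank1 row4 -> HIT
Acc 5: bank1 row3 -> MISS (open row3); precharges=2
Acc 6: bank0 row0 -> MISS (open row0); precharges=3
Acc 7: bank0 row0 -> HIT
Acc 8: bank0 row0 -> HIT
Acc 9: bank0 row4 -> MISS (open row4); precharges=4
Acc 10: bank0 row2 -> MISS (open row2); precharges=5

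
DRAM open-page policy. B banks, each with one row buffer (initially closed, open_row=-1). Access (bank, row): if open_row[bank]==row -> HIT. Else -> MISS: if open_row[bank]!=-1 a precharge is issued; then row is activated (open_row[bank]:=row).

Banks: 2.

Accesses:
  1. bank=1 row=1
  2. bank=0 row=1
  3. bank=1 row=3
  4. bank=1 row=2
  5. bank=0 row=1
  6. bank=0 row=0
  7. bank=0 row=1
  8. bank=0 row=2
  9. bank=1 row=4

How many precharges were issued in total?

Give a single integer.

Answer: 6

Derivation:
Acc 1: bank1 row1 -> MISS (open row1); precharges=0
Acc 2: bank0 row1 -> MISS (open row1); precharges=0
Acc 3: bank1 row3 -> MISS (open row3); precharges=1
Acc 4: bank1 row2 -> MISS (open row2); precharges=2
Acc 5: bank0 row1 -> HIT
Acc 6: bank0 row0 -> MISS (open row0); precharges=3
Acc 7: bank0 row1 -> MISS (open row1); precharges=4
Acc 8: bank0 row2 -> MISS (open row2); precharges=5
Acc 9: bank1 row4 -> MISS (open row4); precharges=6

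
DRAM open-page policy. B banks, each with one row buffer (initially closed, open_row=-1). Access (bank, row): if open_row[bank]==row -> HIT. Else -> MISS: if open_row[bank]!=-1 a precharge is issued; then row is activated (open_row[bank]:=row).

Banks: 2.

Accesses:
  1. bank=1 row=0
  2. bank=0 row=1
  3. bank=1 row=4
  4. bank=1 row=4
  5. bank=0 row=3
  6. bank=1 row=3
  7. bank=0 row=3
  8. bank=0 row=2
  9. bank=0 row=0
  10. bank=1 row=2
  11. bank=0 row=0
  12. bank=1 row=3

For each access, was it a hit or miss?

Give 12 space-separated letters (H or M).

Answer: M M M H M M H M M M H M

Derivation:
Acc 1: bank1 row0 -> MISS (open row0); precharges=0
Acc 2: bank0 row1 -> MISS (open row1); precharges=0
Acc 3: bank1 row4 -> MISS (open row4); precharges=1
Acc 4: bank1 row4 -> HIT
Acc 5: bank0 row3 -> MISS (open row3); precharges=2
Acc 6: bank1 row3 -> MISS (open row3); precharges=3
Acc 7: bank0 row3 -> HIT
Acc 8: bank0 row2 -> MISS (open row2); precharges=4
Acc 9: bank0 row0 -> MISS (open row0); precharges=5
Acc 10: bank1 row2 -> MISS (open row2); precharges=6
Acc 11: bank0 row0 -> HIT
Acc 12: bank1 row3 -> MISS (open row3); precharges=7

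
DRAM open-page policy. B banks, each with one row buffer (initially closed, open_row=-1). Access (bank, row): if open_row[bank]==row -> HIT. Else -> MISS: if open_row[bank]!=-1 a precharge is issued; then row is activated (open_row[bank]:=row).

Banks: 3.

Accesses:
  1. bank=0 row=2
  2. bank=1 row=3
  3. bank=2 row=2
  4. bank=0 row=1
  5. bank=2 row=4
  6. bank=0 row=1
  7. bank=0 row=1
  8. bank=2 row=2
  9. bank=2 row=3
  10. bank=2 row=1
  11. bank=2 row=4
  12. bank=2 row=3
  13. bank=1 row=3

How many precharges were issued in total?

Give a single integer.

Answer: 7

Derivation:
Acc 1: bank0 row2 -> MISS (open row2); precharges=0
Acc 2: bank1 row3 -> MISS (open row3); precharges=0
Acc 3: bank2 row2 -> MISS (open row2); precharges=0
Acc 4: bank0 row1 -> MISS (open row1); precharges=1
Acc 5: bank2 row4 -> MISS (open row4); precharges=2
Acc 6: bank0 row1 -> HIT
Acc 7: bank0 row1 -> HIT
Acc 8: bank2 row2 -> MISS (open row2); precharges=3
Acc 9: bank2 row3 -> MISS (open row3); precharges=4
Acc 10: bank2 row1 -> MISS (open row1); precharges=5
Acc 11: bank2 row4 -> MISS (open row4); precharges=6
Acc 12: bank2 row3 -> MISS (open row3); precharges=7
Acc 13: bank1 row3 -> HIT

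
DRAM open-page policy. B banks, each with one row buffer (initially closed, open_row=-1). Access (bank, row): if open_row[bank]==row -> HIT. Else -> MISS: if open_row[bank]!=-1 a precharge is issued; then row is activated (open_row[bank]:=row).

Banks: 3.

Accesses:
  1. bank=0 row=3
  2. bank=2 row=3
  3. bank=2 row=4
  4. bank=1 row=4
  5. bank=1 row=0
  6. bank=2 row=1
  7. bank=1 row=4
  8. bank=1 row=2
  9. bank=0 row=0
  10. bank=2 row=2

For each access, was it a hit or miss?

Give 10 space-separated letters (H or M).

Acc 1: bank0 row3 -> MISS (open row3); precharges=0
Acc 2: bank2 row3 -> MISS (open row3); precharges=0
Acc 3: bank2 row4 -> MISS (open row4); precharges=1
Acc 4: bank1 row4 -> MISS (open row4); precharges=1
Acc 5: bank1 row0 -> MISS (open row0); precharges=2
Acc 6: bank2 row1 -> MISS (open row1); precharges=3
Acc 7: bank1 row4 -> MISS (open row4); precharges=4
Acc 8: bank1 row2 -> MISS (open row2); precharges=5
Acc 9: bank0 row0 -> MISS (open row0); precharges=6
Acc 10: bank2 row2 -> MISS (open row2); precharges=7

Answer: M M M M M M M M M M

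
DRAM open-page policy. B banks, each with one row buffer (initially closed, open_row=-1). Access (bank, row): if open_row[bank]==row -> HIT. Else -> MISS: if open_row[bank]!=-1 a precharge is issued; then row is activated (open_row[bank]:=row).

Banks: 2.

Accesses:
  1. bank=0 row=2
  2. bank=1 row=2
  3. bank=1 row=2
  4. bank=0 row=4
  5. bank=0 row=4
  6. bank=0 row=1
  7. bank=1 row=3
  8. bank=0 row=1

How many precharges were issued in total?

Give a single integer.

Acc 1: bank0 row2 -> MISS (open row2); precharges=0
Acc 2: bank1 row2 -> MISS (open row2); precharges=0
Acc 3: bank1 row2 -> HIT
Acc 4: bank0 row4 -> MISS (open row4); precharges=1
Acc 5: bank0 row4 -> HIT
Acc 6: bank0 row1 -> MISS (open row1); precharges=2
Acc 7: bank1 row3 -> MISS (open row3); precharges=3
Acc 8: bank0 row1 -> HIT

Answer: 3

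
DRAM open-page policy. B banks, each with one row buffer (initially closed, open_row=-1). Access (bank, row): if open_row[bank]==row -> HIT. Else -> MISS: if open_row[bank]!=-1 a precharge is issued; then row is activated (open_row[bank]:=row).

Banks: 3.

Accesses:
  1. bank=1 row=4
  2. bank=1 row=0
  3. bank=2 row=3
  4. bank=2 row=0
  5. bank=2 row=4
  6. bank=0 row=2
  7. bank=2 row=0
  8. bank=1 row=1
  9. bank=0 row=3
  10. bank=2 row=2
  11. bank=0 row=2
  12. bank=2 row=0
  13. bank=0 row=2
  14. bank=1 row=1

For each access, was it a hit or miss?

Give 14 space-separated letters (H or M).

Acc 1: bank1 row4 -> MISS (open row4); precharges=0
Acc 2: bank1 row0 -> MISS (open row0); precharges=1
Acc 3: bank2 row3 -> MISS (open row3); precharges=1
Acc 4: bank2 row0 -> MISS (open row0); precharges=2
Acc 5: bank2 row4 -> MISS (open row4); precharges=3
Acc 6: bank0 row2 -> MISS (open row2); precharges=3
Acc 7: bank2 row0 -> MISS (open row0); precharges=4
Acc 8: bank1 row1 -> MISS (open row1); precharges=5
Acc 9: bank0 row3 -> MISS (open row3); precharges=6
Acc 10: bank2 row2 -> MISS (open row2); precharges=7
Acc 11: bank0 row2 -> MISS (open row2); precharges=8
Acc 12: bank2 row0 -> MISS (open row0); precharges=9
Acc 13: bank0 row2 -> HIT
Acc 14: bank1 row1 -> HIT

Answer: M M M M M M M M M M M M H H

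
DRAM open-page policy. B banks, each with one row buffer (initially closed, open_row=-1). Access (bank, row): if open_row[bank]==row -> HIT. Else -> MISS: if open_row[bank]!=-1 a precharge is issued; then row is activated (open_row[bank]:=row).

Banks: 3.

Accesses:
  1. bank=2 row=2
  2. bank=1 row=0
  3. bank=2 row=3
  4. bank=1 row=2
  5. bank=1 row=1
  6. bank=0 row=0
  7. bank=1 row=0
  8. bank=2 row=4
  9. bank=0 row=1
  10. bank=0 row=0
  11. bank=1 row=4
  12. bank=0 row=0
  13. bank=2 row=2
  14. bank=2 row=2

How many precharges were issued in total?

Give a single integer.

Acc 1: bank2 row2 -> MISS (open row2); precharges=0
Acc 2: bank1 row0 -> MISS (open row0); precharges=0
Acc 3: bank2 row3 -> MISS (open row3); precharges=1
Acc 4: bank1 row2 -> MISS (open row2); precharges=2
Acc 5: bank1 row1 -> MISS (open row1); precharges=3
Acc 6: bank0 row0 -> MISS (open row0); precharges=3
Acc 7: bank1 row0 -> MISS (open row0); precharges=4
Acc 8: bank2 row4 -> MISS (open row4); precharges=5
Acc 9: bank0 row1 -> MISS (open row1); precharges=6
Acc 10: bank0 row0 -> MISS (open row0); precharges=7
Acc 11: bank1 row4 -> MISS (open row4); precharges=8
Acc 12: bank0 row0 -> HIT
Acc 13: bank2 row2 -> MISS (open row2); precharges=9
Acc 14: bank2 row2 -> HIT

Answer: 9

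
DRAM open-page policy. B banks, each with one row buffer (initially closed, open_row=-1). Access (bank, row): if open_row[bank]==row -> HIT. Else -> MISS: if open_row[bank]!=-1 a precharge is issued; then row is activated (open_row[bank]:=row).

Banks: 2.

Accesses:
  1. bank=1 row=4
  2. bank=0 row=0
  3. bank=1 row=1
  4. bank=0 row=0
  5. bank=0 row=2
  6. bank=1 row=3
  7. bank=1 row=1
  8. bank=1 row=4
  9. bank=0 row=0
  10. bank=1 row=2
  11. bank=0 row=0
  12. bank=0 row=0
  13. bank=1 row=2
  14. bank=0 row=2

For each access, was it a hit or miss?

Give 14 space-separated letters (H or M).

Acc 1: bank1 row4 -> MISS (open row4); precharges=0
Acc 2: bank0 row0 -> MISS (open row0); precharges=0
Acc 3: bank1 row1 -> MISS (open row1); precharges=1
Acc 4: bank0 row0 -> HIT
Acc 5: bank0 row2 -> MISS (open row2); precharges=2
Acc 6: bank1 row3 -> MISS (open row3); precharges=3
Acc 7: bank1 row1 -> MISS (open row1); precharges=4
Acc 8: bank1 row4 -> MISS (open row4); precharges=5
Acc 9: bank0 row0 -> MISS (open row0); precharges=6
Acc 10: bank1 row2 -> MISS (open row2); precharges=7
Acc 11: bank0 row0 -> HIT
Acc 12: bank0 row0 -> HIT
Acc 13: bank1 row2 -> HIT
Acc 14: bank0 row2 -> MISS (open row2); precharges=8

Answer: M M M H M M M M M M H H H M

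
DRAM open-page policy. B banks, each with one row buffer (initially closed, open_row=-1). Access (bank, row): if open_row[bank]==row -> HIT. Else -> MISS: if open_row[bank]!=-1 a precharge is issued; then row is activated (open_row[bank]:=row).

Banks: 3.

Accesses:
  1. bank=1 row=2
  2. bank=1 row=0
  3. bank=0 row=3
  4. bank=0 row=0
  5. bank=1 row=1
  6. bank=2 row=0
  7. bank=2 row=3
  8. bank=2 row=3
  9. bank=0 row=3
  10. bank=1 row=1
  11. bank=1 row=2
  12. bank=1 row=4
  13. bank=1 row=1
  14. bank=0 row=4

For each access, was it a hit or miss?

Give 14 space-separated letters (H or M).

Answer: M M M M M M M H M H M M M M

Derivation:
Acc 1: bank1 row2 -> MISS (open row2); precharges=0
Acc 2: bank1 row0 -> MISS (open row0); precharges=1
Acc 3: bank0 row3 -> MISS (open row3); precharges=1
Acc 4: bank0 row0 -> MISS (open row0); precharges=2
Acc 5: bank1 row1 -> MISS (open row1); precharges=3
Acc 6: bank2 row0 -> MISS (open row0); precharges=3
Acc 7: bank2 row3 -> MISS (open row3); precharges=4
Acc 8: bank2 row3 -> HIT
Acc 9: bank0 row3 -> MISS (open row3); precharges=5
Acc 10: bank1 row1 -> HIT
Acc 11: bank1 row2 -> MISS (open row2); precharges=6
Acc 12: bank1 row4 -> MISS (open row4); precharges=7
Acc 13: bank1 row1 -> MISS (open row1); precharges=8
Acc 14: bank0 row4 -> MISS (open row4); precharges=9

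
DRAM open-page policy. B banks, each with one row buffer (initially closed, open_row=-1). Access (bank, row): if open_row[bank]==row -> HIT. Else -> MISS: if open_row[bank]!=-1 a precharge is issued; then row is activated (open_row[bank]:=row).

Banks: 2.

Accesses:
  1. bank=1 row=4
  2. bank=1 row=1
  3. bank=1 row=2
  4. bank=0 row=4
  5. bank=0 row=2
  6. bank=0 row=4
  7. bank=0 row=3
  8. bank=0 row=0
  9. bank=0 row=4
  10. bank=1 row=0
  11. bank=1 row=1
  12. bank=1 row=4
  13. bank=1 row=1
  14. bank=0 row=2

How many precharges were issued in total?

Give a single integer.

Answer: 12

Derivation:
Acc 1: bank1 row4 -> MISS (open row4); precharges=0
Acc 2: bank1 row1 -> MISS (open row1); precharges=1
Acc 3: bank1 row2 -> MISS (open row2); precharges=2
Acc 4: bank0 row4 -> MISS (open row4); precharges=2
Acc 5: bank0 row2 -> MISS (open row2); precharges=3
Acc 6: bank0 row4 -> MISS (open row4); precharges=4
Acc 7: bank0 row3 -> MISS (open row3); precharges=5
Acc 8: bank0 row0 -> MISS (open row0); precharges=6
Acc 9: bank0 row4 -> MISS (open row4); precharges=7
Acc 10: bank1 row0 -> MISS (open row0); precharges=8
Acc 11: bank1 row1 -> MISS (open row1); precharges=9
Acc 12: bank1 row4 -> MISS (open row4); precharges=10
Acc 13: bank1 row1 -> MISS (open row1); precharges=11
Acc 14: bank0 row2 -> MISS (open row2); precharges=12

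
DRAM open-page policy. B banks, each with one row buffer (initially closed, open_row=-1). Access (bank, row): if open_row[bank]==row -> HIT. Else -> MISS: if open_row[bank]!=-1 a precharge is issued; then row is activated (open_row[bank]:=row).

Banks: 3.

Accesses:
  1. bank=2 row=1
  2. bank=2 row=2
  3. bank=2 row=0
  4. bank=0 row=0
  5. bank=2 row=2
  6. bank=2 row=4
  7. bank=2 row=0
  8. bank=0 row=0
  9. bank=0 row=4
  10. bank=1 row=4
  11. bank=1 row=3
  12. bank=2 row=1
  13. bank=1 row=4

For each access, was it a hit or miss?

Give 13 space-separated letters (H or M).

Acc 1: bank2 row1 -> MISS (open row1); precharges=0
Acc 2: bank2 row2 -> MISS (open row2); precharges=1
Acc 3: bank2 row0 -> MISS (open row0); precharges=2
Acc 4: bank0 row0 -> MISS (open row0); precharges=2
Acc 5: bank2 row2 -> MISS (open row2); precharges=3
Acc 6: bank2 row4 -> MISS (open row4); precharges=4
Acc 7: bank2 row0 -> MISS (open row0); precharges=5
Acc 8: bank0 row0 -> HIT
Acc 9: bank0 row4 -> MISS (open row4); precharges=6
Acc 10: bank1 row4 -> MISS (open row4); precharges=6
Acc 11: bank1 row3 -> MISS (open row3); precharges=7
Acc 12: bank2 row1 -> MISS (open row1); precharges=8
Acc 13: bank1 row4 -> MISS (open row4); precharges=9

Answer: M M M M M M M H M M M M M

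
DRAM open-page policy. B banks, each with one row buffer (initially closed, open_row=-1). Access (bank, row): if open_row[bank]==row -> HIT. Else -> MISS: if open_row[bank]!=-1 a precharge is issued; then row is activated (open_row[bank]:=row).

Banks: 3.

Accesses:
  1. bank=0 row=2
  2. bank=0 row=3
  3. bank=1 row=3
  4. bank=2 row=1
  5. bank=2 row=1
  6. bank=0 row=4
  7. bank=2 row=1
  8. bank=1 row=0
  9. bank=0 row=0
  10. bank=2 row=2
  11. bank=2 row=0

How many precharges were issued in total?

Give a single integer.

Acc 1: bank0 row2 -> MISS (open row2); precharges=0
Acc 2: bank0 row3 -> MISS (open row3); precharges=1
Acc 3: bank1 row3 -> MISS (open row3); precharges=1
Acc 4: bank2 row1 -> MISS (open row1); precharges=1
Acc 5: bank2 row1 -> HIT
Acc 6: bank0 row4 -> MISS (open row4); precharges=2
Acc 7: bank2 row1 -> HIT
Acc 8: bank1 row0 -> MISS (open row0); precharges=3
Acc 9: bank0 row0 -> MISS (open row0); precharges=4
Acc 10: bank2 row2 -> MISS (open row2); precharges=5
Acc 11: bank2 row0 -> MISS (open row0); precharges=6

Answer: 6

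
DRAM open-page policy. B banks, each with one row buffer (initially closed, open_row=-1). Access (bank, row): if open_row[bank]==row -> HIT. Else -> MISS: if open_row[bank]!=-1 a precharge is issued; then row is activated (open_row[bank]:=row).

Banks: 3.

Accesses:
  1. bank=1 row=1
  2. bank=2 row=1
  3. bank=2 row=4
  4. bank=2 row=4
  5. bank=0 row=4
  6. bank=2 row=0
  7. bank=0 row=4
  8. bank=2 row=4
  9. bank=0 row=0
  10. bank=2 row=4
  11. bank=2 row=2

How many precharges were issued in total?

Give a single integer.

Answer: 5

Derivation:
Acc 1: bank1 row1 -> MISS (open row1); precharges=0
Acc 2: bank2 row1 -> MISS (open row1); precharges=0
Acc 3: bank2 row4 -> MISS (open row4); precharges=1
Acc 4: bank2 row4 -> HIT
Acc 5: bank0 row4 -> MISS (open row4); precharges=1
Acc 6: bank2 row0 -> MISS (open row0); precharges=2
Acc 7: bank0 row4 -> HIT
Acc 8: bank2 row4 -> MISS (open row4); precharges=3
Acc 9: bank0 row0 -> MISS (open row0); precharges=4
Acc 10: bank2 row4 -> HIT
Acc 11: bank2 row2 -> MISS (open row2); precharges=5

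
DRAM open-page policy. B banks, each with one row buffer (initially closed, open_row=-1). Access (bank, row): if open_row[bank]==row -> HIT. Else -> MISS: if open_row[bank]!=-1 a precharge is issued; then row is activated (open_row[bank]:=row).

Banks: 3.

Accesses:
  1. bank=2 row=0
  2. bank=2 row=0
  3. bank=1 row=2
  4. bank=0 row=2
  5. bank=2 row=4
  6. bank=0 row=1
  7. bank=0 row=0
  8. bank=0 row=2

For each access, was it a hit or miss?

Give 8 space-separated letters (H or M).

Acc 1: bank2 row0 -> MISS (open row0); precharges=0
Acc 2: bank2 row0 -> HIT
Acc 3: bank1 row2 -> MISS (open row2); precharges=0
Acc 4: bank0 row2 -> MISS (open row2); precharges=0
Acc 5: bank2 row4 -> MISS (open row4); precharges=1
Acc 6: bank0 row1 -> MISS (open row1); precharges=2
Acc 7: bank0 row0 -> MISS (open row0); precharges=3
Acc 8: bank0 row2 -> MISS (open row2); precharges=4

Answer: M H M M M M M M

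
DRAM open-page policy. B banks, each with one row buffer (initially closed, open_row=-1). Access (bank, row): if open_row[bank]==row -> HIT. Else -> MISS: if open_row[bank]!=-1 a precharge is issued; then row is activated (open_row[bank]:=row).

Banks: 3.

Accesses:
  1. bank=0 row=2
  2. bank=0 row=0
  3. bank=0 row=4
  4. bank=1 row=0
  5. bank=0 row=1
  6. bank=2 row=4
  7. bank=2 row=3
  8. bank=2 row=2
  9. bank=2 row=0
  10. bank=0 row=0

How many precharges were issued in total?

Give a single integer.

Acc 1: bank0 row2 -> MISS (open row2); precharges=0
Acc 2: bank0 row0 -> MISS (open row0); precharges=1
Acc 3: bank0 row4 -> MISS (open row4); precharges=2
Acc 4: bank1 row0 -> MISS (open row0); precharges=2
Acc 5: bank0 row1 -> MISS (open row1); precharges=3
Acc 6: bank2 row4 -> MISS (open row4); precharges=3
Acc 7: bank2 row3 -> MISS (open row3); precharges=4
Acc 8: bank2 row2 -> MISS (open row2); precharges=5
Acc 9: bank2 row0 -> MISS (open row0); precharges=6
Acc 10: bank0 row0 -> MISS (open row0); precharges=7

Answer: 7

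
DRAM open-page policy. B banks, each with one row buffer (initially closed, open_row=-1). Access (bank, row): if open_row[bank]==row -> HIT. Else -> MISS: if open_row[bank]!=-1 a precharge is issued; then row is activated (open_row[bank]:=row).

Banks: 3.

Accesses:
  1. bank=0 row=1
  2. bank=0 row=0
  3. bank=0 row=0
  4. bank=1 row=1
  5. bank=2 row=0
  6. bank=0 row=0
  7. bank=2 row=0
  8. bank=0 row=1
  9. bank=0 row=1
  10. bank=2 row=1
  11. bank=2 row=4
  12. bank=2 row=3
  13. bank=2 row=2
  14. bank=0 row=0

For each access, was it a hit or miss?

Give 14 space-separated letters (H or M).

Answer: M M H M M H H M H M M M M M

Derivation:
Acc 1: bank0 row1 -> MISS (open row1); precharges=0
Acc 2: bank0 row0 -> MISS (open row0); precharges=1
Acc 3: bank0 row0 -> HIT
Acc 4: bank1 row1 -> MISS (open row1); precharges=1
Acc 5: bank2 row0 -> MISS (open row0); precharges=1
Acc 6: bank0 row0 -> HIT
Acc 7: bank2 row0 -> HIT
Acc 8: bank0 row1 -> MISS (open row1); precharges=2
Acc 9: bank0 row1 -> HIT
Acc 10: bank2 row1 -> MISS (open row1); precharges=3
Acc 11: bank2 row4 -> MISS (open row4); precharges=4
Acc 12: bank2 row3 -> MISS (open row3); precharges=5
Acc 13: bank2 row2 -> MISS (open row2); precharges=6
Acc 14: bank0 row0 -> MISS (open row0); precharges=7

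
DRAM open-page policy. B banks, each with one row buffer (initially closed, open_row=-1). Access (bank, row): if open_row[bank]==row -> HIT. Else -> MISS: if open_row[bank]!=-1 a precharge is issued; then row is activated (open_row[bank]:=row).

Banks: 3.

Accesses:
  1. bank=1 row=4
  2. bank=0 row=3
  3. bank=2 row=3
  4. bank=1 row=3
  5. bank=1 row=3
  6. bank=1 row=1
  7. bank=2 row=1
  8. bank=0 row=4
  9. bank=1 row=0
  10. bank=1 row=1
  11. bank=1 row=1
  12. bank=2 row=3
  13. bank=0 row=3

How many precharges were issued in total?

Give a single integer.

Answer: 8

Derivation:
Acc 1: bank1 row4 -> MISS (open row4); precharges=0
Acc 2: bank0 row3 -> MISS (open row3); precharges=0
Acc 3: bank2 row3 -> MISS (open row3); precharges=0
Acc 4: bank1 row3 -> MISS (open row3); precharges=1
Acc 5: bank1 row3 -> HIT
Acc 6: bank1 row1 -> MISS (open row1); precharges=2
Acc 7: bank2 row1 -> MISS (open row1); precharges=3
Acc 8: bank0 row4 -> MISS (open row4); precharges=4
Acc 9: bank1 row0 -> MISS (open row0); precharges=5
Acc 10: bank1 row1 -> MISS (open row1); precharges=6
Acc 11: bank1 row1 -> HIT
Acc 12: bank2 row3 -> MISS (open row3); precharges=7
Acc 13: bank0 row3 -> MISS (open row3); precharges=8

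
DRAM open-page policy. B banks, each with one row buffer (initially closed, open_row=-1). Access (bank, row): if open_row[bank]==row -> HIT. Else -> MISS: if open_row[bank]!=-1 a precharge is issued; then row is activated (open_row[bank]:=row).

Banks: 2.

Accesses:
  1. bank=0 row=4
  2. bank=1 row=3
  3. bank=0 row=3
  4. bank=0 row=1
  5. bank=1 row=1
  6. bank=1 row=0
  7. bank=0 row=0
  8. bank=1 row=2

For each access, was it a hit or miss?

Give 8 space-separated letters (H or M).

Acc 1: bank0 row4 -> MISS (open row4); precharges=0
Acc 2: bank1 row3 -> MISS (open row3); precharges=0
Acc 3: bank0 row3 -> MISS (open row3); precharges=1
Acc 4: bank0 row1 -> MISS (open row1); precharges=2
Acc 5: bank1 row1 -> MISS (open row1); precharges=3
Acc 6: bank1 row0 -> MISS (open row0); precharges=4
Acc 7: bank0 row0 -> MISS (open row0); precharges=5
Acc 8: bank1 row2 -> MISS (open row2); precharges=6

Answer: M M M M M M M M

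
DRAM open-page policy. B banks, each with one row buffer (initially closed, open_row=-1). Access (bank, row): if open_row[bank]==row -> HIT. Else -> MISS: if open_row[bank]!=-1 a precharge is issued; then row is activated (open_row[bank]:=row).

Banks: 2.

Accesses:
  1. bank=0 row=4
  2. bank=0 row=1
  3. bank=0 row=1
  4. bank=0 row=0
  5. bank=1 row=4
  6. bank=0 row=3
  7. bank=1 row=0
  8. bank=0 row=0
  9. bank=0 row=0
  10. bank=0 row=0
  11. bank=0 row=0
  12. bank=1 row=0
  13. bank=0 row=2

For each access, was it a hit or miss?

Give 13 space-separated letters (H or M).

Acc 1: bank0 row4 -> MISS (open row4); precharges=0
Acc 2: bank0 row1 -> MISS (open row1); precharges=1
Acc 3: bank0 row1 -> HIT
Acc 4: bank0 row0 -> MISS (open row0); precharges=2
Acc 5: bank1 row4 -> MISS (open row4); precharges=2
Acc 6: bank0 row3 -> MISS (open row3); precharges=3
Acc 7: bank1 row0 -> MISS (open row0); precharges=4
Acc 8: bank0 row0 -> MISS (open row0); precharges=5
Acc 9: bank0 row0 -> HIT
Acc 10: bank0 row0 -> HIT
Acc 11: bank0 row0 -> HIT
Acc 12: bank1 row0 -> HIT
Acc 13: bank0 row2 -> MISS (open row2); precharges=6

Answer: M M H M M M M M H H H H M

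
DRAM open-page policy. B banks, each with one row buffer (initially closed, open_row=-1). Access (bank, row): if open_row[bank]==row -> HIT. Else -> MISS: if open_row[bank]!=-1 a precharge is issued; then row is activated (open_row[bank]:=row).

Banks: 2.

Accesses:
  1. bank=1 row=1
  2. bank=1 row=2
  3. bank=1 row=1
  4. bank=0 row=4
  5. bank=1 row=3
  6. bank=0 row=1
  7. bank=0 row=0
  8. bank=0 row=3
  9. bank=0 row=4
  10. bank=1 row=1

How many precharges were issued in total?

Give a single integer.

Answer: 8

Derivation:
Acc 1: bank1 row1 -> MISS (open row1); precharges=0
Acc 2: bank1 row2 -> MISS (open row2); precharges=1
Acc 3: bank1 row1 -> MISS (open row1); precharges=2
Acc 4: bank0 row4 -> MISS (open row4); precharges=2
Acc 5: bank1 row3 -> MISS (open row3); precharges=3
Acc 6: bank0 row1 -> MISS (open row1); precharges=4
Acc 7: bank0 row0 -> MISS (open row0); precharges=5
Acc 8: bank0 row3 -> MISS (open row3); precharges=6
Acc 9: bank0 row4 -> MISS (open row4); precharges=7
Acc 10: bank1 row1 -> MISS (open row1); precharges=8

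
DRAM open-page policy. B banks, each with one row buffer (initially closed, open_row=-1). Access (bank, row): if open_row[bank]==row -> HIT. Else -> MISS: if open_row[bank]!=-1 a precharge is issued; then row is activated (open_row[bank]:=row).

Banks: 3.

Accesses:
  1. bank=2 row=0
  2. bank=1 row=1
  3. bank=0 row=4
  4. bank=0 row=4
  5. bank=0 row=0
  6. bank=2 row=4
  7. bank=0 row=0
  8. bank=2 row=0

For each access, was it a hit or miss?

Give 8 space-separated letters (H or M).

Answer: M M M H M M H M

Derivation:
Acc 1: bank2 row0 -> MISS (open row0); precharges=0
Acc 2: bank1 row1 -> MISS (open row1); precharges=0
Acc 3: bank0 row4 -> MISS (open row4); precharges=0
Acc 4: bank0 row4 -> HIT
Acc 5: bank0 row0 -> MISS (open row0); precharges=1
Acc 6: bank2 row4 -> MISS (open row4); precharges=2
Acc 7: bank0 row0 -> HIT
Acc 8: bank2 row0 -> MISS (open row0); precharges=3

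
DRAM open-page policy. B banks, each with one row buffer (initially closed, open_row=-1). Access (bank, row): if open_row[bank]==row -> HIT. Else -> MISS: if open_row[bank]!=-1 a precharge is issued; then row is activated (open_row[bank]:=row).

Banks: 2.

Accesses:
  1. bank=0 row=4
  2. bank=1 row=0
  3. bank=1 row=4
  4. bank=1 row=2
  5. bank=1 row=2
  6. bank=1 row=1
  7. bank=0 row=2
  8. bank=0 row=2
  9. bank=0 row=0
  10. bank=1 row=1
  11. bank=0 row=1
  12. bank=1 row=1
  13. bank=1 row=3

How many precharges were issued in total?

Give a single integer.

Acc 1: bank0 row4 -> MISS (open row4); precharges=0
Acc 2: bank1 row0 -> MISS (open row0); precharges=0
Acc 3: bank1 row4 -> MISS (open row4); precharges=1
Acc 4: bank1 row2 -> MISS (open row2); precharges=2
Acc 5: bank1 row2 -> HIT
Acc 6: bank1 row1 -> MISS (open row1); precharges=3
Acc 7: bank0 row2 -> MISS (open row2); precharges=4
Acc 8: bank0 row2 -> HIT
Acc 9: bank0 row0 -> MISS (open row0); precharges=5
Acc 10: bank1 row1 -> HIT
Acc 11: bank0 row1 -> MISS (open row1); precharges=6
Acc 12: bank1 row1 -> HIT
Acc 13: bank1 row3 -> MISS (open row3); precharges=7

Answer: 7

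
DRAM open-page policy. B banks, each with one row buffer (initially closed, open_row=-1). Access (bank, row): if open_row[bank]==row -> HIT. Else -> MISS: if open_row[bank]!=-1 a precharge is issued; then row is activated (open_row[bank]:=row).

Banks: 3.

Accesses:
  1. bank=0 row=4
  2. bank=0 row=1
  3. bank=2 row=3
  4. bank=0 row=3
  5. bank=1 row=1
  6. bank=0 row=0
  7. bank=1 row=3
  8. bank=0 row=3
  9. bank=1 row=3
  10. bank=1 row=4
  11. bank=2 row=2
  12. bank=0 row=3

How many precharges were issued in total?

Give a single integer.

Acc 1: bank0 row4 -> MISS (open row4); precharges=0
Acc 2: bank0 row1 -> MISS (open row1); precharges=1
Acc 3: bank2 row3 -> MISS (open row3); precharges=1
Acc 4: bank0 row3 -> MISS (open row3); precharges=2
Acc 5: bank1 row1 -> MISS (open row1); precharges=2
Acc 6: bank0 row0 -> MISS (open row0); precharges=3
Acc 7: bank1 row3 -> MISS (open row3); precharges=4
Acc 8: bank0 row3 -> MISS (open row3); precharges=5
Acc 9: bank1 row3 -> HIT
Acc 10: bank1 row4 -> MISS (open row4); precharges=6
Acc 11: bank2 row2 -> MISS (open row2); precharges=7
Acc 12: bank0 row3 -> HIT

Answer: 7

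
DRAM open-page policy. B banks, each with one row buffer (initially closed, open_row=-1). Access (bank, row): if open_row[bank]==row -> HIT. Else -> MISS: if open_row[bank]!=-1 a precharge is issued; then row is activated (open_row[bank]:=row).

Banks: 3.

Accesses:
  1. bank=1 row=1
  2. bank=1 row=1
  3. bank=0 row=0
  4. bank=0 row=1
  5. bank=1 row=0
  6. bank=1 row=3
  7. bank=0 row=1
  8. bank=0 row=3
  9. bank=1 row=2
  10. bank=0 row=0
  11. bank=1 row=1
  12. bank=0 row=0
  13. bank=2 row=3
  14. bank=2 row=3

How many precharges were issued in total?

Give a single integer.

Acc 1: bank1 row1 -> MISS (open row1); precharges=0
Acc 2: bank1 row1 -> HIT
Acc 3: bank0 row0 -> MISS (open row0); precharges=0
Acc 4: bank0 row1 -> MISS (open row1); precharges=1
Acc 5: bank1 row0 -> MISS (open row0); precharges=2
Acc 6: bank1 row3 -> MISS (open row3); precharges=3
Acc 7: bank0 row1 -> HIT
Acc 8: bank0 row3 -> MISS (open row3); precharges=4
Acc 9: bank1 row2 -> MISS (open row2); precharges=5
Acc 10: bank0 row0 -> MISS (open row0); precharges=6
Acc 11: bank1 row1 -> MISS (open row1); precharges=7
Acc 12: bank0 row0 -> HIT
Acc 13: bank2 row3 -> MISS (open row3); precharges=7
Acc 14: bank2 row3 -> HIT

Answer: 7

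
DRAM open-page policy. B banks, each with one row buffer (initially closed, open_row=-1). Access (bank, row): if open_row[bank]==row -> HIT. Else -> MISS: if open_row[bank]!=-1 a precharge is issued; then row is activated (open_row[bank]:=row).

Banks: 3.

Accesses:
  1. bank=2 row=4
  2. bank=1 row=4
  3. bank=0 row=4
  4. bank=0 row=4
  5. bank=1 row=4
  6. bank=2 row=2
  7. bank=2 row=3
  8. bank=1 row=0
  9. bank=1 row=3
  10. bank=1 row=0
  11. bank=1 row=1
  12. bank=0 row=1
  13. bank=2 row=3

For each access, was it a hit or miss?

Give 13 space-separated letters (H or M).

Answer: M M M H H M M M M M M M H

Derivation:
Acc 1: bank2 row4 -> MISS (open row4); precharges=0
Acc 2: bank1 row4 -> MISS (open row4); precharges=0
Acc 3: bank0 row4 -> MISS (open row4); precharges=0
Acc 4: bank0 row4 -> HIT
Acc 5: bank1 row4 -> HIT
Acc 6: bank2 row2 -> MISS (open row2); precharges=1
Acc 7: bank2 row3 -> MISS (open row3); precharges=2
Acc 8: bank1 row0 -> MISS (open row0); precharges=3
Acc 9: bank1 row3 -> MISS (open row3); precharges=4
Acc 10: bank1 row0 -> MISS (open row0); precharges=5
Acc 11: bank1 row1 -> MISS (open row1); precharges=6
Acc 12: bank0 row1 -> MISS (open row1); precharges=7
Acc 13: bank2 row3 -> HIT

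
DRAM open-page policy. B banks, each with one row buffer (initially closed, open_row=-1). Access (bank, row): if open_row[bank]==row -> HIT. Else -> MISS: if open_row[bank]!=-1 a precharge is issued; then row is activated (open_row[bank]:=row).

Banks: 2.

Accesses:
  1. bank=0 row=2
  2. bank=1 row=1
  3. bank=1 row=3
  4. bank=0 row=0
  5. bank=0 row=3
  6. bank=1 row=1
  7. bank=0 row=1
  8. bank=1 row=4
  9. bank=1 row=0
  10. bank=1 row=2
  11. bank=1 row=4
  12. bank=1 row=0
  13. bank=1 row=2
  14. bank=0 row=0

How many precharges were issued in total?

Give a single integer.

Answer: 12

Derivation:
Acc 1: bank0 row2 -> MISS (open row2); precharges=0
Acc 2: bank1 row1 -> MISS (open row1); precharges=0
Acc 3: bank1 row3 -> MISS (open row3); precharges=1
Acc 4: bank0 row0 -> MISS (open row0); precharges=2
Acc 5: bank0 row3 -> MISS (open row3); precharges=3
Acc 6: bank1 row1 -> MISS (open row1); precharges=4
Acc 7: bank0 row1 -> MISS (open row1); precharges=5
Acc 8: bank1 row4 -> MISS (open row4); precharges=6
Acc 9: bank1 row0 -> MISS (open row0); precharges=7
Acc 10: bank1 row2 -> MISS (open row2); precharges=8
Acc 11: bank1 row4 -> MISS (open row4); precharges=9
Acc 12: bank1 row0 -> MISS (open row0); precharges=10
Acc 13: bank1 row2 -> MISS (open row2); precharges=11
Acc 14: bank0 row0 -> MISS (open row0); precharges=12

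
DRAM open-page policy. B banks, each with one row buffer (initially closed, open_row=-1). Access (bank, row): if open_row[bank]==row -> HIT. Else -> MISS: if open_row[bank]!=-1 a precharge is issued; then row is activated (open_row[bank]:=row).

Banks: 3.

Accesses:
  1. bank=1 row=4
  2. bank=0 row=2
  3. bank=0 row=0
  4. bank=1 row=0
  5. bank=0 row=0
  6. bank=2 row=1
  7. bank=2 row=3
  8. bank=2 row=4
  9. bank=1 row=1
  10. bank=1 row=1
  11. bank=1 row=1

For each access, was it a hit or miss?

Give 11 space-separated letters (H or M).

Answer: M M M M H M M M M H H

Derivation:
Acc 1: bank1 row4 -> MISS (open row4); precharges=0
Acc 2: bank0 row2 -> MISS (open row2); precharges=0
Acc 3: bank0 row0 -> MISS (open row0); precharges=1
Acc 4: bank1 row0 -> MISS (open row0); precharges=2
Acc 5: bank0 row0 -> HIT
Acc 6: bank2 row1 -> MISS (open row1); precharges=2
Acc 7: bank2 row3 -> MISS (open row3); precharges=3
Acc 8: bank2 row4 -> MISS (open row4); precharges=4
Acc 9: bank1 row1 -> MISS (open row1); precharges=5
Acc 10: bank1 row1 -> HIT
Acc 11: bank1 row1 -> HIT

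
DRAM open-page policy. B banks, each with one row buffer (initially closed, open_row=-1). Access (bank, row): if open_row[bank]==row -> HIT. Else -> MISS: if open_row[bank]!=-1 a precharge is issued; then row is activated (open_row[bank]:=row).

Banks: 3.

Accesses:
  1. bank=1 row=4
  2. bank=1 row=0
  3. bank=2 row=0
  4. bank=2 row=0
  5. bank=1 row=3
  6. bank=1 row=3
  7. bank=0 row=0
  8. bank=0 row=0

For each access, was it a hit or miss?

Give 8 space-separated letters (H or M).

Acc 1: bank1 row4 -> MISS (open row4); precharges=0
Acc 2: bank1 row0 -> MISS (open row0); precharges=1
Acc 3: bank2 row0 -> MISS (open row0); precharges=1
Acc 4: bank2 row0 -> HIT
Acc 5: bank1 row3 -> MISS (open row3); precharges=2
Acc 6: bank1 row3 -> HIT
Acc 7: bank0 row0 -> MISS (open row0); precharges=2
Acc 8: bank0 row0 -> HIT

Answer: M M M H M H M H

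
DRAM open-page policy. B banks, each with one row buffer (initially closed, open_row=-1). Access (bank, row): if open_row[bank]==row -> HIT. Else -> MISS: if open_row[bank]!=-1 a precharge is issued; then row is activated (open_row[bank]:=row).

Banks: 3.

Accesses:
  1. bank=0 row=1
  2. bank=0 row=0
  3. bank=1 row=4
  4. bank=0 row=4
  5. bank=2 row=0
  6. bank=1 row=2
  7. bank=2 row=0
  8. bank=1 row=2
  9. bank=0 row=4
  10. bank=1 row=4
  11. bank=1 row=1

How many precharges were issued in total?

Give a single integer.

Acc 1: bank0 row1 -> MISS (open row1); precharges=0
Acc 2: bank0 row0 -> MISS (open row0); precharges=1
Acc 3: bank1 row4 -> MISS (open row4); precharges=1
Acc 4: bank0 row4 -> MISS (open row4); precharges=2
Acc 5: bank2 row0 -> MISS (open row0); precharges=2
Acc 6: bank1 row2 -> MISS (open row2); precharges=3
Acc 7: bank2 row0 -> HIT
Acc 8: bank1 row2 -> HIT
Acc 9: bank0 row4 -> HIT
Acc 10: bank1 row4 -> MISS (open row4); precharges=4
Acc 11: bank1 row1 -> MISS (open row1); precharges=5

Answer: 5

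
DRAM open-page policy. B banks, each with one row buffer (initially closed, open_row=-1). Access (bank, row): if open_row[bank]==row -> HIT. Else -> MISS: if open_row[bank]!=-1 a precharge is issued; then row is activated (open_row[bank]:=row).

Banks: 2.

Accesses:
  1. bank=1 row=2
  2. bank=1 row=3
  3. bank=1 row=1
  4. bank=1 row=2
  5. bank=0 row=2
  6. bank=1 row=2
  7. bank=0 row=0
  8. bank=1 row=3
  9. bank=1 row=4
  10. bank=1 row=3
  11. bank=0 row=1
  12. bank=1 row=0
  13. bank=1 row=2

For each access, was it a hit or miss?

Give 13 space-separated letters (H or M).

Acc 1: bank1 row2 -> MISS (open row2); precharges=0
Acc 2: bank1 row3 -> MISS (open row3); precharges=1
Acc 3: bank1 row1 -> MISS (open row1); precharges=2
Acc 4: bank1 row2 -> MISS (open row2); precharges=3
Acc 5: bank0 row2 -> MISS (open row2); precharges=3
Acc 6: bank1 row2 -> HIT
Acc 7: bank0 row0 -> MISS (open row0); precharges=4
Acc 8: bank1 row3 -> MISS (open row3); precharges=5
Acc 9: bank1 row4 -> MISS (open row4); precharges=6
Acc 10: bank1 row3 -> MISS (open row3); precharges=7
Acc 11: bank0 row1 -> MISS (open row1); precharges=8
Acc 12: bank1 row0 -> MISS (open row0); precharges=9
Acc 13: bank1 row2 -> MISS (open row2); precharges=10

Answer: M M M M M H M M M M M M M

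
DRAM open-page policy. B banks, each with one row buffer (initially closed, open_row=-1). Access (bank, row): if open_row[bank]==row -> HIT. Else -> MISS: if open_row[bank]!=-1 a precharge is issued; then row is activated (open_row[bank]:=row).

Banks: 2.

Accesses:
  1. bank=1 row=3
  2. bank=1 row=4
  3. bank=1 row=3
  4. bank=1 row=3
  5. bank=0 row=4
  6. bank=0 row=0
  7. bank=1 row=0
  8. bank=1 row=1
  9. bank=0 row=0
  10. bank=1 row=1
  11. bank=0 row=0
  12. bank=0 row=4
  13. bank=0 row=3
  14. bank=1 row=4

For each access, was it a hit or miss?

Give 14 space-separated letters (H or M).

Acc 1: bank1 row3 -> MISS (open row3); precharges=0
Acc 2: bank1 row4 -> MISS (open row4); precharges=1
Acc 3: bank1 row3 -> MISS (open row3); precharges=2
Acc 4: bank1 row3 -> HIT
Acc 5: bank0 row4 -> MISS (open row4); precharges=2
Acc 6: bank0 row0 -> MISS (open row0); precharges=3
Acc 7: bank1 row0 -> MISS (open row0); precharges=4
Acc 8: bank1 row1 -> MISS (open row1); precharges=5
Acc 9: bank0 row0 -> HIT
Acc 10: bank1 row1 -> HIT
Acc 11: bank0 row0 -> HIT
Acc 12: bank0 row4 -> MISS (open row4); precharges=6
Acc 13: bank0 row3 -> MISS (open row3); precharges=7
Acc 14: bank1 row4 -> MISS (open row4); precharges=8

Answer: M M M H M M M M H H H M M M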